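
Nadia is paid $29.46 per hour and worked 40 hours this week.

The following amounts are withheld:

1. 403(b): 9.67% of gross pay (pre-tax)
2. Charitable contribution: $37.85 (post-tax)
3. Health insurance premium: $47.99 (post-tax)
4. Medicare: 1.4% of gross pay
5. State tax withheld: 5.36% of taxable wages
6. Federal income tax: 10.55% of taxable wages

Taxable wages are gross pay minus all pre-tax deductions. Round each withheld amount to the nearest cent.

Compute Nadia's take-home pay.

Gross pay: 40 × $29.46 = $1178.40
403(b): $1178.40 × 0.0967 = $113.95
Taxable wages = $1178.40 − $113.95 = $1064.45
Federal income tax: $1064.45 × 0.1055 = $112.30
State tax withheld: $1064.45 × 0.0536 = $57.05
Medicare: $1178.40 × 0.014 = $16.50
Charitable contribution: $37.85
Health insurance premium: $47.99
Total deductions = $113.95 + $112.30 + $57.05 + $16.50 + $37.85 + $47.99 = $385.64
Net pay = $1178.40 − $385.64 = $792.76

$792.76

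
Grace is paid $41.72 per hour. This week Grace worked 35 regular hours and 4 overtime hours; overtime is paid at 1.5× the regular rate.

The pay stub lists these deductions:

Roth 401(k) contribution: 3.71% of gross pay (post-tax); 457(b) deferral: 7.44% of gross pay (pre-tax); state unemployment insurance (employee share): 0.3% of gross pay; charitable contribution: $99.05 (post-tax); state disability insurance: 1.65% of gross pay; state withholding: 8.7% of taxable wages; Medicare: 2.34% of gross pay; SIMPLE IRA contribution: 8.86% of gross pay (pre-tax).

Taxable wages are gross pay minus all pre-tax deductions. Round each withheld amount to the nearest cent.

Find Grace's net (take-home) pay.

Regular pay: 35 × $41.72 = $1460.20
Overtime pay: 4 × $41.72 × 1.5 = $250.32
Gross pay = $1460.20 + $250.32 = $1710.52
SIMPLE IRA contribution: $1710.52 × 0.0886 = $151.55
457(b) deferral: $1710.52 × 0.0744 = $127.26
Pre-tax total = $151.55 + $127.26 = $278.81
Taxable wages = $1710.52 − $278.81 = $1431.71
State withholding: $1431.71 × 0.087 = $124.56
State unemployment insurance (employee share): $1710.52 × 0.003 = $5.13
State disability insurance: $1710.52 × 0.0165 = $28.22
Medicare: $1710.52 × 0.0234 = $40.03
Roth 401(k) contribution: $1710.52 × 0.0371 = $63.46
Charitable contribution: $99.05
Total deductions = $151.55 + $127.26 + $124.56 + $5.13 + $28.22 + $40.03 + $63.46 + $99.05 = $639.26
Net pay = $1710.52 − $639.26 = $1071.26

$1071.26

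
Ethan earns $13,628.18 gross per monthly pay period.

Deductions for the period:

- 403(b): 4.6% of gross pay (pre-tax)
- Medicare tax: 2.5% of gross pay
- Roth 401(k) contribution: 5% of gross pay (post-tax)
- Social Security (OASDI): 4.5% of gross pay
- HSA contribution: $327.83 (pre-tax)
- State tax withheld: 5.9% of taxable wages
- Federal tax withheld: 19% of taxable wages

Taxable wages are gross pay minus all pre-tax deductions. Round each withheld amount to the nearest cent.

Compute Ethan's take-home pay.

HSA contribution: $327.83
403(b): $13,628.18 × 0.046 = $626.90
Pre-tax total = $327.83 + $626.90 = $954.73
Taxable wages = $13,628.18 − $954.73 = $12,673.45
Federal tax withheld: $12,673.45 × 0.19 = $2,407.96
State tax withheld: $12,673.45 × 0.059 = $747.73
Medicare tax: $13,628.18 × 0.025 = $340.70
Social Security (OASDI): $13,628.18 × 0.045 = $613.27
Roth 401(k) contribution: $13,628.18 × 0.05 = $681.41
Total deductions = $327.83 + $626.90 + $2,407.96 + $747.73 + $340.70 + $613.27 + $681.41 = $5,745.80
Net pay = $13,628.18 − $5,745.80 = $7,882.38

$7,882.38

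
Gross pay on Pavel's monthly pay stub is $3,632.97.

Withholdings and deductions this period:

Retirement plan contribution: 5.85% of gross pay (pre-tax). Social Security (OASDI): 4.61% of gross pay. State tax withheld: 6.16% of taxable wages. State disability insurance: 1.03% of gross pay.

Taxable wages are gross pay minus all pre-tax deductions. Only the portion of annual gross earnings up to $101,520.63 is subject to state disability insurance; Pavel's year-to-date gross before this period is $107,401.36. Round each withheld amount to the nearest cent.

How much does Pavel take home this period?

Retirement plan contribution: $3,632.97 × 0.0585 = $212.53
Taxable wages = $3,632.97 − $212.53 = $3,420.44
State tax withheld: $3,420.44 × 0.0616 = $210.70
Social Security (OASDI): $3,632.97 × 0.0461 = $167.48
State disability insurance: annual cap $101,520.63 already reached (YTD $107,401.36), so $0.00
Total deductions = $212.53 + $210.70 + $167.48 + $0.00 = $590.71
Net pay = $3,632.97 − $590.71 = $3,042.26

$3,042.26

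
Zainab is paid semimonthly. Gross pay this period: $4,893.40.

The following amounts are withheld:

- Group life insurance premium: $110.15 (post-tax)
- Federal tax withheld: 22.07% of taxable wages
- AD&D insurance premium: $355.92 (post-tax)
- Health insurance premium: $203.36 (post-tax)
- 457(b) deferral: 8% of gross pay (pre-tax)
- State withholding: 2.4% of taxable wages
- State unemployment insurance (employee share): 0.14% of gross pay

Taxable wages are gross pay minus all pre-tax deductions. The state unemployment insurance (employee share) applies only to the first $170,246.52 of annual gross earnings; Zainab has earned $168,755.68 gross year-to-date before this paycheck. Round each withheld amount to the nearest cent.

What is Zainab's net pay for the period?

$2,728.78

457(b) deferral: $4,893.40 × 0.08 = $391.47
Taxable wages = $4,893.40 − $391.47 = $4,501.93
Federal tax withheld: $4,501.93 × 0.2207 = $993.58
State withholding: $4,501.93 × 0.024 = $108.05
State unemployment insurance (employee share): only $170,246.52 − $168,755.68 = $1,490.84 of this check is subject → $1,490.84 × 0.0014 = $2.09
Group life insurance premium: $110.15
Health insurance premium: $203.36
AD&D insurance premium: $355.92
Total deductions = $391.47 + $993.58 + $108.05 + $2.09 + $110.15 + $203.36 + $355.92 = $2,164.62
Net pay = $4,893.40 − $2,164.62 = $2,728.78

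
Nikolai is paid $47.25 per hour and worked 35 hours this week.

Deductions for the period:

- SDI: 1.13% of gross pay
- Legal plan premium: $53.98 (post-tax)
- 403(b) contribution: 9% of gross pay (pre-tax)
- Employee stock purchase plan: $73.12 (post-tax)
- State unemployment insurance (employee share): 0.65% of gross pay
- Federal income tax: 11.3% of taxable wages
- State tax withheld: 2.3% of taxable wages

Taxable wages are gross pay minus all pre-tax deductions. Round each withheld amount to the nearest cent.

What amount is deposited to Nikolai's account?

$1143.71

Gross pay: 35 × $47.25 = $1653.75
403(b) contribution: $1653.75 × 0.09 = $148.84
Taxable wages = $1653.75 − $148.84 = $1504.91
State tax withheld: $1504.91 × 0.023 = $34.61
Federal income tax: $1504.91 × 0.113 = $170.05
SDI: $1653.75 × 0.0113 = $18.69
State unemployment insurance (employee share): $1653.75 × 0.0065 = $10.75
Employee stock purchase plan: $73.12
Legal plan premium: $53.98
Total deductions = $148.84 + $34.61 + $170.05 + $18.69 + $10.75 + $73.12 + $53.98 = $510.04
Net pay = $1653.75 − $510.04 = $1143.71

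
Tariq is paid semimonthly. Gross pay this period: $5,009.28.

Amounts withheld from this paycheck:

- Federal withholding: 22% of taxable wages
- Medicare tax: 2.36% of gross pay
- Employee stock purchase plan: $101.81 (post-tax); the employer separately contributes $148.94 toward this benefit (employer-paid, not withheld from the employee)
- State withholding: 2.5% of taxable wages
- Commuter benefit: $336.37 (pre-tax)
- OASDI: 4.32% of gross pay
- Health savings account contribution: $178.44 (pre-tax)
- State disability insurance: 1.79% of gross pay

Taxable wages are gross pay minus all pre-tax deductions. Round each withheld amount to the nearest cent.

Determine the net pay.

Commuter benefit: $336.37
Health savings account contribution: $178.44
Pre-tax total = $336.37 + $178.44 = $514.81
Taxable wages = $5,009.28 − $514.81 = $4,494.47
Federal withholding: $4,494.47 × 0.22 = $988.78
State withholding: $4,494.47 × 0.025 = $112.36
State disability insurance: $5,009.28 × 0.0179 = $89.67
Medicare tax: $5,009.28 × 0.0236 = $118.22
OASDI: $5,009.28 × 0.0432 = $216.40
Employee stock purchase plan: $101.81
(Employer's $148.94 toward employee stock purchase plan is not withheld from the employee.)
Total deductions = $336.37 + $178.44 + $988.78 + $112.36 + $89.67 + $118.22 + $216.40 + $101.81 = $2,142.05
Net pay = $5,009.28 − $2,142.05 = $2,867.23

$2,867.23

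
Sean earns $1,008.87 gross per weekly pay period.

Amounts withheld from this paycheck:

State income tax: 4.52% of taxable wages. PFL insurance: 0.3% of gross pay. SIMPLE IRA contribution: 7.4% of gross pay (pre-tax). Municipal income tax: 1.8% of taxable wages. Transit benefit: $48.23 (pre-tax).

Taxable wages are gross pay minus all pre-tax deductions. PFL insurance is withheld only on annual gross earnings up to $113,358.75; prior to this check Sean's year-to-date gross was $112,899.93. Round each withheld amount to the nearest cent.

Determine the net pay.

SIMPLE IRA contribution: $1,008.87 × 0.074 = $74.66
Transit benefit: $48.23
Pre-tax total = $74.66 + $48.23 = $122.89
Taxable wages = $1,008.87 − $122.89 = $885.98
State income tax: $885.98 × 0.0452 = $40.05
Municipal income tax: $885.98 × 0.018 = $15.95
PFL insurance: only $113,358.75 − $112,899.93 = $458.82 of this check is subject → $458.82 × 0.003 = $1.38
Total deductions = $74.66 + $48.23 + $40.05 + $15.95 + $1.38 = $180.27
Net pay = $1,008.87 − $180.27 = $828.60

$828.60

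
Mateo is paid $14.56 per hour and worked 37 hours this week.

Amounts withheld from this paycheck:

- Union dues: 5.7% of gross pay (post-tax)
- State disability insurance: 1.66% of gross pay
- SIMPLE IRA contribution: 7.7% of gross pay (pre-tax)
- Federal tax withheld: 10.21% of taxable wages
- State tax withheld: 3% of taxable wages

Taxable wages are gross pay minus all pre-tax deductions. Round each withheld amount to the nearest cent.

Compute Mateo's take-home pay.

$391.90

Gross pay: 37 × $14.56 = $538.72
SIMPLE IRA contribution: $538.72 × 0.077 = $41.48
Taxable wages = $538.72 − $41.48 = $497.24
State tax withheld: $497.24 × 0.03 = $14.92
Federal tax withheld: $497.24 × 0.1021 = $50.77
State disability insurance: $538.72 × 0.0166 = $8.94
Union dues: $538.72 × 0.057 = $30.71
Total deductions = $41.48 + $14.92 + $50.77 + $8.94 + $30.71 = $146.82
Net pay = $538.72 − $146.82 = $391.90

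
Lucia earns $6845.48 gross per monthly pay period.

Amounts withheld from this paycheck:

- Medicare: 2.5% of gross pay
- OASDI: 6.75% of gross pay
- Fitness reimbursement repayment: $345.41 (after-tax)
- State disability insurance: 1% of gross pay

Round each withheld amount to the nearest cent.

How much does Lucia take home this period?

OASDI: $6845.48 × 0.0675 = $462.07
State disability insurance: $6845.48 × 0.01 = $68.45
Medicare: $6845.48 × 0.025 = $171.14
Fitness reimbursement repayment: $345.41
Total deductions = $462.07 + $68.45 + $171.14 + $345.41 = $1047.07
Net pay = $6845.48 − $1047.07 = $5798.41

$5798.41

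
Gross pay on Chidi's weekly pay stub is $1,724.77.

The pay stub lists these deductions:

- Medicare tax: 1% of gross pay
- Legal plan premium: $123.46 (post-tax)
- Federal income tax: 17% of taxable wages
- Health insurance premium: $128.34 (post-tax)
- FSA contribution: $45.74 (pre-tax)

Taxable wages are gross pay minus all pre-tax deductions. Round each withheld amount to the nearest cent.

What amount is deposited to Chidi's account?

$1,124.54

FSA contribution: $45.74
Taxable wages = $1,724.77 − $45.74 = $1,679.03
Federal income tax: $1,679.03 × 0.17 = $285.44
Medicare tax: $1,724.77 × 0.01 = $17.25
Health insurance premium: $128.34
Legal plan premium: $123.46
Total deductions = $45.74 + $285.44 + $17.25 + $128.34 + $123.46 = $600.23
Net pay = $1,724.77 − $600.23 = $1,124.54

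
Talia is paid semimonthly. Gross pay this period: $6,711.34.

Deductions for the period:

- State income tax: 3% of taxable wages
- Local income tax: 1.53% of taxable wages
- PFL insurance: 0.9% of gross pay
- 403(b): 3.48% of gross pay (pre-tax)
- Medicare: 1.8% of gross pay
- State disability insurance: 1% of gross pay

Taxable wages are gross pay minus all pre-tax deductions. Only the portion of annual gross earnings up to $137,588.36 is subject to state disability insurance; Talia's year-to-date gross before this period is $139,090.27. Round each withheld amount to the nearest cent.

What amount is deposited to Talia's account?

403(b): $6,711.34 × 0.0348 = $233.55
Taxable wages = $6,711.34 − $233.55 = $6,477.79
Local income tax: $6,477.79 × 0.0153 = $99.11
State income tax: $6,477.79 × 0.03 = $194.33
PFL insurance: $6,711.34 × 0.009 = $60.40
State disability insurance: annual cap $137,588.36 already reached (YTD $139,090.27), so $0.00
Medicare: $6,711.34 × 0.018 = $120.80
Total deductions = $233.55 + $99.11 + $194.33 + $60.40 + $0.00 + $120.80 = $708.19
Net pay = $6,711.34 − $708.19 = $6,003.15

$6,003.15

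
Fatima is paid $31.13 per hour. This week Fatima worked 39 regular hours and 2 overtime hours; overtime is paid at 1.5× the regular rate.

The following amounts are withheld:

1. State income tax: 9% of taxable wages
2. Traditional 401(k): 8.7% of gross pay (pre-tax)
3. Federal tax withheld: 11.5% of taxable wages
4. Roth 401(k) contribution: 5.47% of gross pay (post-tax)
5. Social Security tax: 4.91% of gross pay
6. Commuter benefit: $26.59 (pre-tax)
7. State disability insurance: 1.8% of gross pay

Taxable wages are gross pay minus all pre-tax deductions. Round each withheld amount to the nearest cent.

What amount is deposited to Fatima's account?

Regular pay: 39 × $31.13 = $1,214.07
Overtime pay: 2 × $31.13 × 1.5 = $93.39
Gross pay = $1,214.07 + $93.39 = $1,307.46
Commuter benefit: $26.59
Traditional 401(k): $1,307.46 × 0.087 = $113.75
Pre-tax total = $26.59 + $113.75 = $140.34
Taxable wages = $1,307.46 − $140.34 = $1,167.12
Federal tax withheld: $1,167.12 × 0.115 = $134.22
State income tax: $1,167.12 × 0.09 = $105.04
State disability insurance: $1,307.46 × 0.018 = $23.53
Social Security tax: $1,307.46 × 0.0491 = $64.20
Roth 401(k) contribution: $1,307.46 × 0.0547 = $71.52
Total deductions = $26.59 + $113.75 + $134.22 + $105.04 + $23.53 + $64.20 + $71.52 = $538.85
Net pay = $1,307.46 − $538.85 = $768.61

$768.61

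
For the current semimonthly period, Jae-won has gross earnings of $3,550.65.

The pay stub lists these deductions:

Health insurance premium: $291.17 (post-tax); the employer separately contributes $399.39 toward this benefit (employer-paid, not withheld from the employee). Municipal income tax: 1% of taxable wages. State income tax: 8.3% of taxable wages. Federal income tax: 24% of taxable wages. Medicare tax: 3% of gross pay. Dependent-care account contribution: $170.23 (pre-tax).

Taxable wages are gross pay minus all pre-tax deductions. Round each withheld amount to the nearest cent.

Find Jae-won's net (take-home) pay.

$1,857.06

Dependent-care account contribution: $170.23
Taxable wages = $3,550.65 − $170.23 = $3,380.42
Municipal income tax: $3,380.42 × 0.01 = $33.80
Federal income tax: $3,380.42 × 0.24 = $811.30
State income tax: $3,380.42 × 0.083 = $280.57
Medicare tax: $3,550.65 × 0.03 = $106.52
Health insurance premium: $291.17
(Employer's $399.39 toward health insurance premium is not withheld from the employee.)
Total deductions = $170.23 + $33.80 + $811.30 + $280.57 + $106.52 + $291.17 = $1,693.59
Net pay = $3,550.65 − $1,693.59 = $1,857.06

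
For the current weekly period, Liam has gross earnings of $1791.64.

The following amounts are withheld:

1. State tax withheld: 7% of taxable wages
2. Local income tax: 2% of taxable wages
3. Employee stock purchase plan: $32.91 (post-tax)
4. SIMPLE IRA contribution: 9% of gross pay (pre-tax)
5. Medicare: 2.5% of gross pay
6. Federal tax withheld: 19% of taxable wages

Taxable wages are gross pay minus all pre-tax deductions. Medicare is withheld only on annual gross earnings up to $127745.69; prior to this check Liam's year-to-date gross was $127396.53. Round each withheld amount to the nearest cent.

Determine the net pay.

SIMPLE IRA contribution: $1791.64 × 0.09 = $161.25
Taxable wages = $1791.64 − $161.25 = $1630.39
Local income tax: $1630.39 × 0.02 = $32.61
State tax withheld: $1630.39 × 0.07 = $114.13
Federal tax withheld: $1630.39 × 0.19 = $309.77
Medicare: only $127745.69 − $127396.53 = $349.16 of this check is subject → $349.16 × 0.025 = $8.73
Employee stock purchase plan: $32.91
Total deductions = $161.25 + $32.61 + $114.13 + $309.77 + $8.73 + $32.91 = $659.40
Net pay = $1791.64 − $659.40 = $1132.24

$1132.24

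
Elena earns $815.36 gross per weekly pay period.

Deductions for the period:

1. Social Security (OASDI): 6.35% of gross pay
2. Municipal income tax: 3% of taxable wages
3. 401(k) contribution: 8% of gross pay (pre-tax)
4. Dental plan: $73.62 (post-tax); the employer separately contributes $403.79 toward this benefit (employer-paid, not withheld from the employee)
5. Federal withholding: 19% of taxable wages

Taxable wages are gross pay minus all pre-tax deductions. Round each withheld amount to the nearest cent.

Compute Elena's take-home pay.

401(k) contribution: $815.36 × 0.08 = $65.23
Taxable wages = $815.36 − $65.23 = $750.13
Federal withholding: $750.13 × 0.19 = $142.52
Municipal income tax: $750.13 × 0.03 = $22.50
Social Security (OASDI): $815.36 × 0.0635 = $51.78
Dental plan: $73.62
(Employer's $403.79 toward dental plan is not withheld from the employee.)
Total deductions = $65.23 + $142.52 + $22.50 + $51.78 + $73.62 = $355.65
Net pay = $815.36 − $355.65 = $459.71

$459.71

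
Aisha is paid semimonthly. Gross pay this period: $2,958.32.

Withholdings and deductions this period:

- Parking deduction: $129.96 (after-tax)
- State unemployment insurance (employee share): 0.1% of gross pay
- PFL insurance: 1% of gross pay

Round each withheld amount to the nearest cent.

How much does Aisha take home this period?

State unemployment insurance (employee share): $2,958.32 × 0.001 = $2.96
PFL insurance: $2,958.32 × 0.01 = $29.58
Parking deduction: $129.96
Total deductions = $2.96 + $29.58 + $129.96 = $162.50
Net pay = $2,958.32 − $162.50 = $2,795.82

$2,795.82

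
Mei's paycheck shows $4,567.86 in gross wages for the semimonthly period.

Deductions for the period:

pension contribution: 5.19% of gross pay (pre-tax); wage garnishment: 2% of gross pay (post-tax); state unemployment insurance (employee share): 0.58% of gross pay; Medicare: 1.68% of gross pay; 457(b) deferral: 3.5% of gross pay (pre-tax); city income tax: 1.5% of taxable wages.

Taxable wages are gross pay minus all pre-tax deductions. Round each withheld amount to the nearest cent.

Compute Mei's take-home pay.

Pension contribution: $4,567.86 × 0.0519 = $237.07
457(b) deferral: $4,567.86 × 0.035 = $159.88
Pre-tax total = $237.07 + $159.88 = $396.95
Taxable wages = $4,567.86 − $396.95 = $4,170.91
City income tax: $4,170.91 × 0.015 = $62.56
State unemployment insurance (employee share): $4,567.86 × 0.0058 = $26.49
Medicare: $4,567.86 × 0.0168 = $76.74
Wage garnishment: $4,567.86 × 0.02 = $91.36
Total deductions = $237.07 + $159.88 + $62.56 + $26.49 + $76.74 + $91.36 = $654.10
Net pay = $4,567.86 − $654.10 = $3,913.76

$3,913.76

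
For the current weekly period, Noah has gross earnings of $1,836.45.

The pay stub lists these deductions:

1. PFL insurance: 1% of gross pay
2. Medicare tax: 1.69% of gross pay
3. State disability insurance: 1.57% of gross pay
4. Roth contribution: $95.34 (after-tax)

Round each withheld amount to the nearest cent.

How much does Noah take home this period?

Medicare tax: $1,836.45 × 0.0169 = $31.04
PFL insurance: $1,836.45 × 0.01 = $18.36
State disability insurance: $1,836.45 × 0.0157 = $28.83
Roth contribution: $95.34
Total deductions = $31.04 + $18.36 + $28.83 + $95.34 = $173.57
Net pay = $1,836.45 − $173.57 = $1,662.88

$1,662.88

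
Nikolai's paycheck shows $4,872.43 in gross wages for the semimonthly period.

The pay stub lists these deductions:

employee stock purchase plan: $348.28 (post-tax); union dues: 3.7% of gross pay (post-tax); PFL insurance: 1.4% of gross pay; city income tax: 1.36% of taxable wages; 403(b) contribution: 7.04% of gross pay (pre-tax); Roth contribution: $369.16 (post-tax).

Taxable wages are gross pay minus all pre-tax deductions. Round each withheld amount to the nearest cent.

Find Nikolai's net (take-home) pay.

403(b) contribution: $4,872.43 × 0.0704 = $343.02
Taxable wages = $4,872.43 − $343.02 = $4,529.41
City income tax: $4,529.41 × 0.0136 = $61.60
PFL insurance: $4,872.43 × 0.014 = $68.21
Union dues: $4,872.43 × 0.037 = $180.28
Roth contribution: $369.16
Employee stock purchase plan: $348.28
Total deductions = $343.02 + $61.60 + $68.21 + $180.28 + $369.16 + $348.28 = $1,370.55
Net pay = $4,872.43 − $1,370.55 = $3,501.88

$3,501.88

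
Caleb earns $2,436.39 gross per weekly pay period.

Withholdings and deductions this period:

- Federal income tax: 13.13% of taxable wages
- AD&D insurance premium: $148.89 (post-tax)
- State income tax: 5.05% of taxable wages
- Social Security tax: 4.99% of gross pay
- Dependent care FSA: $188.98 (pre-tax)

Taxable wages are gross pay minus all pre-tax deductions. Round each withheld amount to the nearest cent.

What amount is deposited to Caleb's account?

$1,568.37

Dependent care FSA: $188.98
Taxable wages = $2,436.39 − $188.98 = $2,247.41
Federal income tax: $2,247.41 × 0.1313 = $295.08
State income tax: $2,247.41 × 0.0505 = $113.49
Social Security tax: $2,436.39 × 0.0499 = $121.58
AD&D insurance premium: $148.89
Total deductions = $188.98 + $295.08 + $113.49 + $121.58 + $148.89 = $868.02
Net pay = $2,436.39 − $868.02 = $1,568.37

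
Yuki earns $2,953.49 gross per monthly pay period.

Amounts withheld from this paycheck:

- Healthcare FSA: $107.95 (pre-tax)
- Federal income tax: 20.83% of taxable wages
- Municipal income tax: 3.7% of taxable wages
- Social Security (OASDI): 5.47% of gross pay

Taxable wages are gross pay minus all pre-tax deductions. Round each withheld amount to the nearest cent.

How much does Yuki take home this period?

$1,985.97

Healthcare FSA: $107.95
Taxable wages = $2,953.49 − $107.95 = $2,845.54
Municipal income tax: $2,845.54 × 0.037 = $105.28
Federal income tax: $2,845.54 × 0.2083 = $592.73
Social Security (OASDI): $2,953.49 × 0.0547 = $161.56
Total deductions = $107.95 + $105.28 + $592.73 + $161.56 = $967.52
Net pay = $2,953.49 − $967.52 = $1,985.97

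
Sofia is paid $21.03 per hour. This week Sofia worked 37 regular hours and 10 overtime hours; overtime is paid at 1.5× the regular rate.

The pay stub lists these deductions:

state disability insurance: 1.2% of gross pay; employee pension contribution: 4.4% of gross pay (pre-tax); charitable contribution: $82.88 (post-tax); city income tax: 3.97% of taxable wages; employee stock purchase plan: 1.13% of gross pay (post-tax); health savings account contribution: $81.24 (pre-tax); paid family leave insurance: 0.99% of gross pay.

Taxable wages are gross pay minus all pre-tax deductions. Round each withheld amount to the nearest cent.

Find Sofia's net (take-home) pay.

Regular pay: 37 × $21.03 = $778.11
Overtime pay: 10 × $21.03 × 1.5 = $315.45
Gross pay = $778.11 + $315.45 = $1,093.56
Health savings account contribution: $81.24
Employee pension contribution: $1,093.56 × 0.044 = $48.12
Pre-tax total = $81.24 + $48.12 = $129.36
Taxable wages = $1,093.56 − $129.36 = $964.20
City income tax: $964.20 × 0.0397 = $38.28
Paid family leave insurance: $1,093.56 × 0.0099 = $10.83
State disability insurance: $1,093.56 × 0.012 = $13.12
Employee stock purchase plan: $1,093.56 × 0.0113 = $12.36
Charitable contribution: $82.88
Total deductions = $81.24 + $48.12 + $38.28 + $10.83 + $13.12 + $12.36 + $82.88 = $286.83
Net pay = $1,093.56 − $286.83 = $806.73

$806.73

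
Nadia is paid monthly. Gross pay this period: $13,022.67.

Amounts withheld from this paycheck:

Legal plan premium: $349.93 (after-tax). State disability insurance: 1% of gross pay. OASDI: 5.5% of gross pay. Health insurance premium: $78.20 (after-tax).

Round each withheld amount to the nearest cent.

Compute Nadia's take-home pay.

$11,748.06

OASDI: $13,022.67 × 0.055 = $716.25
State disability insurance: $13,022.67 × 0.01 = $130.23
Legal plan premium: $349.93
Health insurance premium: $78.20
Total deductions = $716.25 + $130.23 + $349.93 + $78.20 = $1,274.61
Net pay = $13,022.67 − $1,274.61 = $11,748.06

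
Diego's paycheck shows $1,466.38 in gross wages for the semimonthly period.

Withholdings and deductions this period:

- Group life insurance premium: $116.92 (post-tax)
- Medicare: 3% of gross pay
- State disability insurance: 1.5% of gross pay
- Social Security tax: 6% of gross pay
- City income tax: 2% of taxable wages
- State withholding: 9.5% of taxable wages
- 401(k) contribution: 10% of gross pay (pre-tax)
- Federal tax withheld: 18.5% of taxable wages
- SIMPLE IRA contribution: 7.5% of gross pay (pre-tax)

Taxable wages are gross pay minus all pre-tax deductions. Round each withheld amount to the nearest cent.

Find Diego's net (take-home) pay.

$575.93

401(k) contribution: $1,466.38 × 0.1 = $146.64
SIMPLE IRA contribution: $1,466.38 × 0.075 = $109.98
Pre-tax total = $146.64 + $109.98 = $256.62
Taxable wages = $1,466.38 − $256.62 = $1,209.76
State withholding: $1,209.76 × 0.095 = $114.93
City income tax: $1,209.76 × 0.02 = $24.20
Federal tax withheld: $1,209.76 × 0.185 = $223.81
State disability insurance: $1,466.38 × 0.015 = $22.00
Social Security tax: $1,466.38 × 0.06 = $87.98
Medicare: $1,466.38 × 0.03 = $43.99
Group life insurance premium: $116.92
Total deductions = $146.64 + $109.98 + $114.93 + $24.20 + $223.81 + $22.00 + $87.98 + $43.99 + $116.92 = $890.45
Net pay = $1,466.38 − $890.45 = $575.93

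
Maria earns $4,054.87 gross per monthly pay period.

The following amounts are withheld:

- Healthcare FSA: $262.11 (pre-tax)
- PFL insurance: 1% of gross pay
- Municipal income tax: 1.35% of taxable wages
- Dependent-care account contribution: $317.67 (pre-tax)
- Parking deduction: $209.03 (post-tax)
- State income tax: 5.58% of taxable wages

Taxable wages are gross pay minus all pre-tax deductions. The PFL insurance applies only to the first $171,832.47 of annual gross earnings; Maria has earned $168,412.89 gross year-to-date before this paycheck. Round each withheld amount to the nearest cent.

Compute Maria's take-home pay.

Healthcare FSA: $262.11
Dependent-care account contribution: $317.67
Pre-tax total = $262.11 + $317.67 = $579.78
Taxable wages = $4,054.87 − $579.78 = $3,475.09
Municipal income tax: $3,475.09 × 0.0135 = $46.91
State income tax: $3,475.09 × 0.0558 = $193.91
PFL insurance: only $171,832.47 − $168,412.89 = $3,419.58 of this check is subject → $3,419.58 × 0.01 = $34.20
Parking deduction: $209.03
Total deductions = $262.11 + $317.67 + $46.91 + $193.91 + $34.20 + $209.03 = $1,063.83
Net pay = $4,054.87 − $1,063.83 = $2,991.04

$2,991.04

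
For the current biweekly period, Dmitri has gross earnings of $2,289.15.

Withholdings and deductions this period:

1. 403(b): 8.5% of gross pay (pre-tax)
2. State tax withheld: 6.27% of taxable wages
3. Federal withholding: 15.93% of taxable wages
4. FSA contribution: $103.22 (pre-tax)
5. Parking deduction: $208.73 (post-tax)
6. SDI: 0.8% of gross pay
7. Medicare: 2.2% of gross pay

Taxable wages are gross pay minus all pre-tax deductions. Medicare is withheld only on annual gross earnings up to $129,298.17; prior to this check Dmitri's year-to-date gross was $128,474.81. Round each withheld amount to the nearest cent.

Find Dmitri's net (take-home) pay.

$1,304.12

FSA contribution: $103.22
403(b): $2,289.15 × 0.085 = $194.58
Pre-tax total = $103.22 + $194.58 = $297.80
Taxable wages = $2,289.15 − $297.80 = $1,991.35
Federal withholding: $1,991.35 × 0.1593 = $317.22
State tax withheld: $1,991.35 × 0.0627 = $124.86
Medicare: only $129,298.17 − $128,474.81 = $823.36 of this check is subject → $823.36 × 0.022 = $18.11
SDI: $2,289.15 × 0.008 = $18.31
Parking deduction: $208.73
Total deductions = $103.22 + $194.58 + $317.22 + $124.86 + $18.11 + $18.31 + $208.73 = $985.03
Net pay = $2,289.15 − $985.03 = $1,304.12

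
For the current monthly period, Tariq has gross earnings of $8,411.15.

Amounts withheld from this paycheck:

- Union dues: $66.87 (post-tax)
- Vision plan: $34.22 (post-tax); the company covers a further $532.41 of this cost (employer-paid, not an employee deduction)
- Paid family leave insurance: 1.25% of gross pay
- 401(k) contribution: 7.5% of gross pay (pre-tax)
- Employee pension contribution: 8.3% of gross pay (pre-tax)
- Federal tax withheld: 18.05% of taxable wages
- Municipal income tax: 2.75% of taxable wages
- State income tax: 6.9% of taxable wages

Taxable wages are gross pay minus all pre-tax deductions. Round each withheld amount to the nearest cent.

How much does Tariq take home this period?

$4,914.19

401(k) contribution: $8,411.15 × 0.075 = $630.84
Employee pension contribution: $8,411.15 × 0.083 = $698.13
Pre-tax total = $630.84 + $698.13 = $1,328.97
Taxable wages = $8,411.15 − $1,328.97 = $7,082.18
Federal tax withheld: $7,082.18 × 0.1805 = $1,278.33
Municipal income tax: $7,082.18 × 0.0275 = $194.76
State income tax: $7,082.18 × 0.069 = $488.67
Paid family leave insurance: $8,411.15 × 0.0125 = $105.14
Union dues: $66.87
Vision plan: $34.22
(Employer's $532.41 toward vision plan is not withheld from the employee.)
Total deductions = $630.84 + $698.13 + $1,278.33 + $194.76 + $488.67 + $105.14 + $66.87 + $34.22 = $3,496.96
Net pay = $8,411.15 − $3,496.96 = $4,914.19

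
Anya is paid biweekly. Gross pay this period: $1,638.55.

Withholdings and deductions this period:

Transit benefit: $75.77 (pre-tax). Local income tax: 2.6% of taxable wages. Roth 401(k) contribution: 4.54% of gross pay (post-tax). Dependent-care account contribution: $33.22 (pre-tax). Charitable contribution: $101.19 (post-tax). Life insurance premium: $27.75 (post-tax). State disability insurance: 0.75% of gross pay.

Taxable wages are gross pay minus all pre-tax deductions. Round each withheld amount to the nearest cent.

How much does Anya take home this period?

$1,274.17

Dependent-care account contribution: $33.22
Transit benefit: $75.77
Pre-tax total = $33.22 + $75.77 = $108.99
Taxable wages = $1,638.55 − $108.99 = $1,529.56
Local income tax: $1,529.56 × 0.026 = $39.77
State disability insurance: $1,638.55 × 0.0075 = $12.29
Charitable contribution: $101.19
Roth 401(k) contribution: $1,638.55 × 0.0454 = $74.39
Life insurance premium: $27.75
Total deductions = $33.22 + $75.77 + $39.77 + $12.29 + $101.19 + $74.39 + $27.75 = $364.38
Net pay = $1,638.55 − $364.38 = $1,274.17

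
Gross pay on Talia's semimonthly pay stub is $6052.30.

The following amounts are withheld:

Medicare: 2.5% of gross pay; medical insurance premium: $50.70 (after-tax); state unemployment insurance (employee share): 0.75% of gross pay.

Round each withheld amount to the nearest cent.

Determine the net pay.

$5804.90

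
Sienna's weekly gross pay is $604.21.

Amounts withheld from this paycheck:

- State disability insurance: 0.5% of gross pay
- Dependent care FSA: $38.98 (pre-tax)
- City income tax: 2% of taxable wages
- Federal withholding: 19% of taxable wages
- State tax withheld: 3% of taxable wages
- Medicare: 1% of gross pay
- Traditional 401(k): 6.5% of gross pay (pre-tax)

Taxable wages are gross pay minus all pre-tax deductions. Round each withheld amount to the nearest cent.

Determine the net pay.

Dependent care FSA: $38.98
Traditional 401(k): $604.21 × 0.065 = $39.27
Pre-tax total = $38.98 + $39.27 = $78.25
Taxable wages = $604.21 − $78.25 = $525.96
Federal withholding: $525.96 × 0.19 = $99.93
State tax withheld: $525.96 × 0.03 = $15.78
City income tax: $525.96 × 0.02 = $10.52
Medicare: $604.21 × 0.01 = $6.04
State disability insurance: $604.21 × 0.005 = $3.02
Total deductions = $38.98 + $39.27 + $99.93 + $15.78 + $10.52 + $6.04 + $3.02 = $213.54
Net pay = $604.21 − $213.54 = $390.67

$390.67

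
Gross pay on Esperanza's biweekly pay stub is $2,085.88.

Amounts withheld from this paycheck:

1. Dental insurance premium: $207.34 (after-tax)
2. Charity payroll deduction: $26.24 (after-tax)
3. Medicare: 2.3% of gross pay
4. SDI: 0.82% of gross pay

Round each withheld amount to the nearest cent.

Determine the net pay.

$1,787.22

SDI: $2,085.88 × 0.0082 = $17.10
Medicare: $2,085.88 × 0.023 = $47.98
Dental insurance premium: $207.34
Charity payroll deduction: $26.24
Total deductions = $17.10 + $47.98 + $207.34 + $26.24 = $298.66
Net pay = $2,085.88 − $298.66 = $1,787.22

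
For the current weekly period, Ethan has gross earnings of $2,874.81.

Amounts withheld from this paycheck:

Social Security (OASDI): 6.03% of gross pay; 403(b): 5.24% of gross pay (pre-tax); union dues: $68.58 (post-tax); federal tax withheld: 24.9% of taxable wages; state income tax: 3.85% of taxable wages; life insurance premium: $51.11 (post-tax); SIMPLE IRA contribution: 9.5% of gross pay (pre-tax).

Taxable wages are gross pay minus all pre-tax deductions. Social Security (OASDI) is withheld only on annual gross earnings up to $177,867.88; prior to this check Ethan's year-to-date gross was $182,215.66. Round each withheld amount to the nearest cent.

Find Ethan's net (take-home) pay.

$1,626.69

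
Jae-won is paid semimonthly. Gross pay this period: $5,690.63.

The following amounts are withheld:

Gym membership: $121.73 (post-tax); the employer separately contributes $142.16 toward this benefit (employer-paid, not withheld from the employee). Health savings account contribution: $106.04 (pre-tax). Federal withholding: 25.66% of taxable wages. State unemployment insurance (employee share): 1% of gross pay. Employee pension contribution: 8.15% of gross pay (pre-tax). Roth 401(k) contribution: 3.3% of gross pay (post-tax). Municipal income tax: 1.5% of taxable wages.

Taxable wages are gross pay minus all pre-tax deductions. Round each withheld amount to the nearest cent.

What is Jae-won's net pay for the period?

Health savings account contribution: $106.04
Employee pension contribution: $5,690.63 × 0.0815 = $463.79
Pre-tax total = $106.04 + $463.79 = $569.83
Taxable wages = $5,690.63 − $569.83 = $5,120.80
Municipal income tax: $5,120.80 × 0.015 = $76.81
Federal withholding: $5,120.80 × 0.2566 = $1,314.00
State unemployment insurance (employee share): $5,690.63 × 0.01 = $56.91
Roth 401(k) contribution: $5,690.63 × 0.033 = $187.79
Gym membership: $121.73
(Employer's $142.16 toward gym membership is not withheld from the employee.)
Total deductions = $106.04 + $463.79 + $76.81 + $1,314.00 + $56.91 + $187.79 + $121.73 = $2,327.07
Net pay = $5,690.63 − $2,327.07 = $3,363.56

$3,363.56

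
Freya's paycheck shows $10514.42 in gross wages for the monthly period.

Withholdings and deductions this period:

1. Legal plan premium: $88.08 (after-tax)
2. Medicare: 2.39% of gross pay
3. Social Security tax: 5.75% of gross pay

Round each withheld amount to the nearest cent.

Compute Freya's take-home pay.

$9570.47

Medicare: $10514.42 × 0.0239 = $251.29
Social Security tax: $10514.42 × 0.0575 = $604.58
Legal plan premium: $88.08
Total deductions = $251.29 + $604.58 + $88.08 = $943.95
Net pay = $10514.42 − $943.95 = $9570.47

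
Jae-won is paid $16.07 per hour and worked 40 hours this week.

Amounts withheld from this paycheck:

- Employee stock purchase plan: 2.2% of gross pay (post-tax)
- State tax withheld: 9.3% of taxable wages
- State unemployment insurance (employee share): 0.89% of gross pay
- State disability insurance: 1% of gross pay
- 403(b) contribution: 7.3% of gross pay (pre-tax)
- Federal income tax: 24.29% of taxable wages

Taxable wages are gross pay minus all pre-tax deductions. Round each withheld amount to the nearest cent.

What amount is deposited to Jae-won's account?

Gross pay: 40 × $16.07 = $642.80
403(b) contribution: $642.80 × 0.073 = $46.92
Taxable wages = $642.80 − $46.92 = $595.88
Federal income tax: $595.88 × 0.2429 = $144.74
State tax withheld: $595.88 × 0.093 = $55.42
State unemployment insurance (employee share): $642.80 × 0.0089 = $5.72
State disability insurance: $642.80 × 0.01 = $6.43
Employee stock purchase plan: $642.80 × 0.022 = $14.14
Total deductions = $46.92 + $144.74 + $55.42 + $5.72 + $6.43 + $14.14 = $273.37
Net pay = $642.80 − $273.37 = $369.43

$369.43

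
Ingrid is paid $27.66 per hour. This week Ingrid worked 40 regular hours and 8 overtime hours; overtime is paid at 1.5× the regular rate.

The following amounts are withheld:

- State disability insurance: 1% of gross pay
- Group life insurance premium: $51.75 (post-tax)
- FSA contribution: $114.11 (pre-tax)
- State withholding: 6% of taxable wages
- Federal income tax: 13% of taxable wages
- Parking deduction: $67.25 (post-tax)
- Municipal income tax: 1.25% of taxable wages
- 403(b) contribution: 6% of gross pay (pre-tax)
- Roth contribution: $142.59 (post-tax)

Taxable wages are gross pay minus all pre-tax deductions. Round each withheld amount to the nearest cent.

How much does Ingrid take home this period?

$711.27

Regular pay: 40 × $27.66 = $1106.40
Overtime pay: 8 × $27.66 × 1.5 = $331.92
Gross pay = $1106.40 + $331.92 = $1438.32
FSA contribution: $114.11
403(b) contribution: $1438.32 × 0.06 = $86.30
Pre-tax total = $114.11 + $86.30 = $200.41
Taxable wages = $1438.32 − $200.41 = $1237.91
State withholding: $1237.91 × 0.06 = $74.27
Municipal income tax: $1237.91 × 0.0125 = $15.47
Federal income tax: $1237.91 × 0.13 = $160.93
State disability insurance: $1438.32 × 0.01 = $14.38
Group life insurance premium: $51.75
Parking deduction: $67.25
Roth contribution: $142.59
Total deductions = $114.11 + $86.30 + $74.27 + $15.47 + $160.93 + $14.38 + $51.75 + $67.25 + $142.59 = $727.05
Net pay = $1438.32 − $727.05 = $711.27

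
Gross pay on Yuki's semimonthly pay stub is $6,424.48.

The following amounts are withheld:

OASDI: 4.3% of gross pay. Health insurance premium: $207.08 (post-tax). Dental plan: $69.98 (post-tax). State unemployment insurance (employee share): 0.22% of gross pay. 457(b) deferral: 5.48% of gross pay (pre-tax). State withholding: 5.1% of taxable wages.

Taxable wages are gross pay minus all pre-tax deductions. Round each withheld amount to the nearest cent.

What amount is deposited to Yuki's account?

$5,195.29

457(b) deferral: $6,424.48 × 0.0548 = $352.06
Taxable wages = $6,424.48 − $352.06 = $6,072.42
State withholding: $6,072.42 × 0.051 = $309.69
State unemployment insurance (employee share): $6,424.48 × 0.0022 = $14.13
OASDI: $6,424.48 × 0.043 = $276.25
Health insurance premium: $207.08
Dental plan: $69.98
Total deductions = $352.06 + $309.69 + $14.13 + $276.25 + $207.08 + $69.98 = $1,229.19
Net pay = $6,424.48 − $1,229.19 = $5,195.29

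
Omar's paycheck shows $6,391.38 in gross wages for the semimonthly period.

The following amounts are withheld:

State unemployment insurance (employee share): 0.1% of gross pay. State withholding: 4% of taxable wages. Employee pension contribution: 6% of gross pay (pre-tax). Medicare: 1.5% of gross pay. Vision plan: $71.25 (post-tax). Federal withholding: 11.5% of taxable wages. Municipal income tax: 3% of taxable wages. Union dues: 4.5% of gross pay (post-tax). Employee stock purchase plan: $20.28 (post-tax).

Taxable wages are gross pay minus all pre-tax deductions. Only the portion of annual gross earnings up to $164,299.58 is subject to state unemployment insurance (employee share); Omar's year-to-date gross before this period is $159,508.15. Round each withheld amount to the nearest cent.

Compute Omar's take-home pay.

Employee pension contribution: $6,391.38 × 0.06 = $383.48
Taxable wages = $6,391.38 − $383.48 = $6,007.90
Municipal income tax: $6,007.90 × 0.03 = $180.24
Federal withholding: $6,007.90 × 0.115 = $690.91
State withholding: $6,007.90 × 0.04 = $240.32
Medicare: $6,391.38 × 0.015 = $95.87
State unemployment insurance (employee share): only $164,299.58 − $159,508.15 = $4,791.43 of this check is subject → $4,791.43 × 0.001 = $4.79
Union dues: $6,391.38 × 0.045 = $287.61
Vision plan: $71.25
Employee stock purchase plan: $20.28
Total deductions = $383.48 + $180.24 + $690.91 + $240.32 + $95.87 + $4.79 + $287.61 + $71.25 + $20.28 = $1,974.75
Net pay = $6,391.38 − $1,974.75 = $4,416.63

$4,416.63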